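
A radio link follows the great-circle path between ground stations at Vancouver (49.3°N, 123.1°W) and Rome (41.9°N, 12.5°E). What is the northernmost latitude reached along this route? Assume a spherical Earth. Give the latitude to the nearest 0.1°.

≈ 69.9°N

The great circle lies in the plane with unit normal n̂ = (p₁ × p₂)/|p₁ × p₂|.
Here n̂_z ≈ +0.344; the vertex latitude is φ_max = arccos|n̂_z| ≈ 69.9°.
Check via Clairaut: cos φ_max = |cos φ₁| · sin C = cos(49.3°)·sin(31.8°) ≈ 0.344, again giving ≈ 69.9°.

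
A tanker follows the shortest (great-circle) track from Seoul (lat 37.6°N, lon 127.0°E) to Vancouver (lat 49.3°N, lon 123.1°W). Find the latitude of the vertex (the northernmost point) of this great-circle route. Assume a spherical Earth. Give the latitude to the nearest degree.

The great circle lies in the plane with unit normal n̂ = (p₁ × p₂)/|p₁ × p₂|.
Here n̂_z ≈ +0.507; the vertex latitude is φ_max = arccos|n̂_z| ≈ 59.5°.
Check via Clairaut: cos φ_max = |cos φ₁| · sin C = cos(37.6°)·sin(39.8°) ≈ 0.507, again giving ≈ 59.5°.

≈ 60°N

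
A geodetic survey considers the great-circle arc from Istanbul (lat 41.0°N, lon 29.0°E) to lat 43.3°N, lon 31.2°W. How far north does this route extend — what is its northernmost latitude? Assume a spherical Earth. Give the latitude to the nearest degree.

The great circle lies in the plane with unit normal n̂ = (p₁ × p₂)/|p₁ × p₂|.
Here n̂_z ≈ -0.690; the vertex latitude is φ_max = arccos|n̂_z| ≈ 46.4°.
Check via Clairaut: cos φ_max = |cos φ₁| · sin C = cos(41.0°)·sin(66.1°) ≈ 0.690, again giving ≈ 46.4°.

≈ 46°N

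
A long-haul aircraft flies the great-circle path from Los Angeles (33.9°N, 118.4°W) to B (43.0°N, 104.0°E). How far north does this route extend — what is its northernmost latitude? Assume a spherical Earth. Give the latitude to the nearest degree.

The great circle lies in the plane with unit normal n̂ = (p₁ × p₂)/|p₁ × p₂|.
Here n̂_z ≈ -0.410; the vertex latitude is φ_max = arccos|n̂_z| ≈ 65.8°.

≈ 66°N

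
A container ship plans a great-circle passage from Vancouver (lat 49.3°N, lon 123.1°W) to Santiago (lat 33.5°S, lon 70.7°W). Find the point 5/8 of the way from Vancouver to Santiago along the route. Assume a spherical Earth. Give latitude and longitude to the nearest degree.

≈ lat 2°S, lon 88°W

Convert each endpoint to a unit vector on the sphere (x = cos φ cos λ, y = cos φ sin λ, z = sin φ).
The central angle between the endpoints is δ = arccos(p₁·p₂) ≈ 1.658 rad (95.0°).
Interpolate at f = 5/8 with slerp weights a = sin((1−f)δ)/sin δ ≈ 0.585, b = sin(fδ)/sin δ ≈ 0.864.
p = a·p₁ + b·p₂ ≈ (0.030, -0.999, -0.034); φ = arcsin(p_z) ≈ -1.92°, λ = atan2(p_y, p_x) ≈ -88.29°.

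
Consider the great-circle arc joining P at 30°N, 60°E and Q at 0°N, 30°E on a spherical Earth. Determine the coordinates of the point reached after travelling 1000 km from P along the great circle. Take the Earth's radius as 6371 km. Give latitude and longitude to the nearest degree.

The haversine formula gives a central angle δ ≈ 0.723 rad (41.4°) between the endpoints. The total great-circle distance is δ·R ≈ 0.723 × 6371 ≈ 4605 km, so the target fraction is f = 1000/4605 ≈ 0.217.
Interpolate at f ≈ 0.217 with slerp weights a = sin((1−f)δ)/sin δ ≈ 0.810, b = sin(fδ)/sin δ ≈ 0.236.
p = a·p₁ + b·p₂ ≈ (0.556, 0.726, 0.405); φ = arcsin(p_z) ≈ 23.91°, λ = atan2(p_y, p_x) ≈ 52.57°.

≈ 24°N, 53°E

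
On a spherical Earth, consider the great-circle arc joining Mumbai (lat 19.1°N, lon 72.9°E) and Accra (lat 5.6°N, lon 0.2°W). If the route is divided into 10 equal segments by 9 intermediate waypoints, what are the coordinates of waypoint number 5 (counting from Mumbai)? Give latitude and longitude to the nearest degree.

From cos δ = sin φ₁ sin φ₂ + cos φ₁ cos φ₂ cos Δλ, the central angle is δ ≈ 1.261 rad (72.2°).
Interpolate at f = 5/10 with slerp weights a = sin((1−f)δ)/sin δ ≈ 0.619, b = sin(fδ)/sin δ ≈ 0.619.
p = a·p₁ + b·p₂ ≈ (0.788, 0.557, 0.263); φ = arcsin(p_z) ≈ 15.24°, λ = atan2(p_y, p_x) ≈ 35.25°.

≈ lat 15°N, lon 35°E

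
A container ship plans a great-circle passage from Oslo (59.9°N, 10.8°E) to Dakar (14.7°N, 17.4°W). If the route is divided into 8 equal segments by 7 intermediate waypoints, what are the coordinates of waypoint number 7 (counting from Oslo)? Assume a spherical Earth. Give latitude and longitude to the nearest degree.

Write both endpoints as unit vectors p₁, p₂ with components (cos φ cos λ, cos φ sin λ, sin φ).
The central angle between the endpoints is δ = arccos(p₁·p₂) ≈ 0.867 rad (49.7°).
Interpolate at f = 7/8 with slerp weights a = sin((1−f)δ)/sin δ ≈ 0.142, b = sin(fδ)/sin δ ≈ 0.902.
p = a·p₁ + b·p₂ ≈ (0.903, -0.248, 0.352); φ = arcsin(p_z) ≈ 20.59°, λ = atan2(p_y, p_x) ≈ -15.34°.

≈ (21°N, 15°W)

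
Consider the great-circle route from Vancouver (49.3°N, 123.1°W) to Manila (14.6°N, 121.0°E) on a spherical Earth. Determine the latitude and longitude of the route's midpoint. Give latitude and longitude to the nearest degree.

≈ 48°N, 162°E

Write both endpoints as unit vectors p₁, p₂ with components (cos φ cos λ, cos φ sin λ, sin φ).
The central angle between the endpoints is δ = arccos(p₁·p₂) ≈ 1.655 rad (94.8°).
Interpolate at f = 1/2 with slerp weights a = sin((1−f)δ)/sin δ ≈ 0.739, b = sin(fδ)/sin δ ≈ 0.739.
p = a·p₁ + b·p₂ ≈ (-0.632, 0.209, 0.747); φ = arcsin(p_z) ≈ 48.29°, λ = atan2(p_y, p_x) ≈ 161.66°.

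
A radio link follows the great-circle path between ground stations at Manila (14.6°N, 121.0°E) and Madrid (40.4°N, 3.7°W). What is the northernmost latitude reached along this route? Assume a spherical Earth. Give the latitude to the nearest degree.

The great circle lies in the plane with unit normal n̂ = (p₁ × p₂)/|p₁ × p₂|.
Here n̂_z ≈ -0.627; the vertex latitude is φ_max = arccos|n̂_z| ≈ 51.2°.
Check via Clairaut: cos φ_max = |cos φ₁| · sin C = cos(14.6°)·sin(40.4°) ≈ 0.627, again giving ≈ 51.2°.

≈ 51°N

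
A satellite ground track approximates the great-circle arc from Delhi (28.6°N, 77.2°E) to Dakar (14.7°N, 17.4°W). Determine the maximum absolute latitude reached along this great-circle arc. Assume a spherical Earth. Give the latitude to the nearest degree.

≈ 32°N

The great circle lies in the plane with unit normal n̂ = (p₁ × p₂)/|p₁ × p₂|.
Here n̂_z ≈ -0.848; the vertex latitude is φ_max = arccos|n̂_z| ≈ 32.0°.
Check via Clairaut: cos φ_max = |cos φ₁| · sin C = cos(28.6°)·sin(74.9°) ≈ 0.848, again giving ≈ 32.0°.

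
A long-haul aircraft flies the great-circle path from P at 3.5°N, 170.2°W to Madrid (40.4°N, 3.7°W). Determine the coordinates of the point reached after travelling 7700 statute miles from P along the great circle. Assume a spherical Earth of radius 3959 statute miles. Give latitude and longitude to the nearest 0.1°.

Convert each endpoint to a unit vector on the sphere (x = cos φ cos λ, y = cos φ sin λ, z = sin φ).
The central angle between the endpoints is δ = arccos(p₁·p₂) ≈ 2.346 rad (134.4°). The total great-circle distance is δ·R ≈ 2.346 × 3959 ≈ 9286 mi, so the target fraction is f = 7700/9286 ≈ 0.829.
Interpolate at f ≈ 0.829 with slerp weights a = sin((1−f)δ)/sin δ ≈ 0.546, b = sin(fδ)/sin δ ≈ 1.303.
p = a·p₁ + b·p₂ ≈ (0.453, -0.157, 0.878); φ = arcsin(p_z) ≈ 61.35°, λ = atan2(p_y, p_x) ≈ -19.08°.

≈ 61.3°N, 19.1°W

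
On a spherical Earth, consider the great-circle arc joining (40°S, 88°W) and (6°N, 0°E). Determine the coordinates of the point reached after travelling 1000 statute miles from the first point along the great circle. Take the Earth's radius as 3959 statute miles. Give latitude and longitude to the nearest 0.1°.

≈ (37.1°S, 69.8°W)

From cos δ = sin φ₁ sin φ₂ + cos φ₁ cos φ₂ cos Δλ, the central angle is δ ≈ 1.611 rad (92.3°). The total great-circle distance is δ·R ≈ 1.611 × 3959 ≈ 6380 mi, so the target fraction is f = 1000/6380 ≈ 0.157.
Interpolate at f ≈ 0.157 with slerp weights a = sin((1−f)δ)/sin δ ≈ 0.978, b = sin(fδ)/sin δ ≈ 0.250.
p = a·p₁ + b·p₂ ≈ (0.275, -0.749, -0.603); φ = arcsin(p_z) ≈ -37.07°, λ = atan2(p_y, p_x) ≈ -69.85°.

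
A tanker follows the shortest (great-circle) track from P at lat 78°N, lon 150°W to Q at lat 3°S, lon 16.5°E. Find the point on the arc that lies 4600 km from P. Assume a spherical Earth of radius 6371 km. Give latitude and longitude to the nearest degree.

≈ lat 60°N, lon 11°E

The haversine formula gives a central angle δ ≈ 1.827 rad (104.7°) between the endpoints. The total great-circle distance is δ·R ≈ 1.827 × 6371 ≈ 11638 km, so the target fraction is f = 4600/11638 ≈ 0.395.
Interpolate at f ≈ 0.395 with slerp weights a = sin((1−f)δ)/sin δ ≈ 0.923, b = sin(fδ)/sin δ ≈ 0.683.
p = a·p₁ + b·p₂ ≈ (0.488, 0.098, 0.867); φ = arcsin(p_z) ≈ 60.16°, λ = atan2(p_y, p_x) ≈ 11.33°.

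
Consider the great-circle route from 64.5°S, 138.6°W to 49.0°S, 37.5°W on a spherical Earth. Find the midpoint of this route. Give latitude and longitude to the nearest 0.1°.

The haversine formula gives a central angle δ ≈ 0.893 rad (51.2°) between the endpoints.
Interpolate at f = 1/2 with slerp weights a = sin((1−f)δ)/sin δ ≈ 0.554, b = sin(fδ)/sin δ ≈ 0.554.
p = a·p₁ + b·p₂ ≈ (0.110, -0.379, -0.919); φ = arcsin(p_z) ≈ -66.75°, λ = atan2(p_y, p_x) ≈ -73.89°.

≈ 66.7°S, 73.9°W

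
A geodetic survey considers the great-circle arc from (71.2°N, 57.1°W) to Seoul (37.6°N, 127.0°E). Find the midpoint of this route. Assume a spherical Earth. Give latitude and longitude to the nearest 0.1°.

Convert each endpoint to a unit vector on the sphere (x = cos φ cos λ, y = cos φ sin λ, z = sin φ).
The central angle between the endpoints is δ = arccos(p₁·p₂) ≈ 1.242 rad (71.2°).
Interpolate at f = 1/2 with slerp weights a = sin((1−f)δ)/sin δ ≈ 0.615, b = sin(fδ)/sin δ ≈ 0.615.
p = a·p₁ + b·p₂ ≈ (-0.186, 0.223, 0.957); φ = arcsin(p_z) ≈ 73.15°, λ = atan2(p_y, p_x) ≈ 129.80°.

≈ (73.2°N, 129.8°E)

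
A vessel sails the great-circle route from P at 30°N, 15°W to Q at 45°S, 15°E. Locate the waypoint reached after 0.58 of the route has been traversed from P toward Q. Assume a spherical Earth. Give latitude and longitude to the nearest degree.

≈ 14°S, 1°E

Write both endpoints as unit vectors p₁, p₂ with components (cos φ cos λ, cos φ sin λ, sin φ).
The central angle between the endpoints is δ = arccos(p₁·p₂) ≈ 1.393 rad (79.8°).
Interpolate at f = 0.58 with slerp weights a = sin((1−f)δ)/sin δ ≈ 0.561, b = sin(fδ)/sin δ ≈ 0.734.
p = a·p₁ + b·p₂ ≈ (0.971, 0.009, -0.239); φ = arcsin(p_z) ≈ -13.82°, λ = atan2(p_y, p_x) ≈ 0.51°.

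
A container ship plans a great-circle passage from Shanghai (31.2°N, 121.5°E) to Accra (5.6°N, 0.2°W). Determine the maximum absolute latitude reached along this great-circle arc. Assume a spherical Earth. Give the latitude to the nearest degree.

The great circle lies in the plane with unit normal n̂ = (p₁ × p₂)/|p₁ × p₂|.
Here n̂_z ≈ -0.789; the vertex latitude is φ_max = arccos|n̂_z| ≈ 37.9°.
Check via Clairaut: cos φ_max = |cos φ₁| · sin C = cos(31.2°)·sin(67.3°) ≈ 0.789, again giving ≈ 37.9°.

≈ 38°N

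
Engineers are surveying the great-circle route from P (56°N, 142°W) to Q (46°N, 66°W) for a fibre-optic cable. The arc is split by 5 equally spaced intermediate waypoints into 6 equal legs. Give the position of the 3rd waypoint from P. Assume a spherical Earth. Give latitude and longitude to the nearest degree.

The haversine formula gives a central angle δ ≈ 0.809 rad (46.3°) between the endpoints.
Interpolate at f = 3/6 with slerp weights a = sin((1−f)δ)/sin δ ≈ 0.544, b = sin(fδ)/sin δ ≈ 0.544.
p = a·p₁ + b·p₂ ≈ (-0.086, -0.532, 0.842); φ = arcsin(p_z) ≈ 57.36°, λ = atan2(p_y, p_x) ≈ -99.18°.

≈ (57°N, 99°W)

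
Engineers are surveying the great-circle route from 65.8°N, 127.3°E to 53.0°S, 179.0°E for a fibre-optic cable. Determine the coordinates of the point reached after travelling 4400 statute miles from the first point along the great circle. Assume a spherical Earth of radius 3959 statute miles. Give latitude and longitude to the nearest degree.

≈ 6°N, 159°E

The haversine formula gives a central angle δ ≈ 2.184 rad (125.1°) between the endpoints. The total great-circle distance is δ·R ≈ 2.184 × 3959 ≈ 8647 mi, so the target fraction is f = 4400/8647 ≈ 0.509.
Interpolate at f ≈ 0.509 with slerp weights a = sin((1−f)δ)/sin δ ≈ 1.074, b = sin(fδ)/sin δ ≈ 1.096.
p = a·p₁ + b·p₂ ≈ (-0.926, 0.362, 0.104); φ = arcsin(p_z) ≈ 6.00°, λ = atan2(p_y, p_x) ≈ 158.67°.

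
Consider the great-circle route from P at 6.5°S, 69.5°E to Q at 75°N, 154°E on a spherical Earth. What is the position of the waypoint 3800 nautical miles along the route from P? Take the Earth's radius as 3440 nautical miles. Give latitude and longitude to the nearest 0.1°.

The haversine formula gives a central angle δ ≈ 1.656 rad (94.9°) between the endpoints. The total great-circle distance is δ·R ≈ 1.656 × 3440 ≈ 5695 nmi, so the target fraction is f = 3800/5695 ≈ 0.667.
Interpolate at f ≈ 0.667 with slerp weights a = sin((1−f)δ)/sin δ ≈ 0.525, b = sin(fδ)/sin δ ≈ 0.897.
p = a·p₁ + b·p₂ ≈ (-0.026, 0.591, 0.807); φ = arcsin(p_z) ≈ 53.76°, λ = atan2(p_y, p_x) ≈ 92.50°.

≈ 53.8°N, 92.5°E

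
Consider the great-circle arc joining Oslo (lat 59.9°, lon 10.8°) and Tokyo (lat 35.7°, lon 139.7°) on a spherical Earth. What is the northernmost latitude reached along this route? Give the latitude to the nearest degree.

≈ 71°

The great circle lies in the plane with unit normal n̂ = (p₁ × p₂)/|p₁ × p₂|.
Here n̂_z ≈ +0.327; the vertex latitude is φ_max = arccos|n̂_z| ≈ 70.9°.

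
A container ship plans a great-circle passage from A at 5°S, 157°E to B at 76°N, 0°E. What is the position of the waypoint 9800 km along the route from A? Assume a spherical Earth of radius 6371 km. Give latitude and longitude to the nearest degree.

≈ 81°N, 117°E

Convert each endpoint to a unit vector on the sphere (x = cos φ cos λ, y = cos φ sin λ, z = sin φ).
The central angle between the endpoints is δ = arccos(p₁·p₂) ≈ 1.882 rad (107.8°). The total great-circle distance is δ·R ≈ 1.882 × 6371 ≈ 11992 km, so the target fraction is f = 9800/11992 ≈ 0.817.
Interpolate at f ≈ 0.817 with slerp weights a = sin((1−f)δ)/sin δ ≈ 0.354, b = sin(fδ)/sin δ ≈ 1.050.
p = a·p₁ + b·p₂ ≈ (-0.071, 0.138, 0.988); φ = arcsin(p_z) ≈ 81.08°, λ = atan2(p_y, p_x) ≈ 117.20°.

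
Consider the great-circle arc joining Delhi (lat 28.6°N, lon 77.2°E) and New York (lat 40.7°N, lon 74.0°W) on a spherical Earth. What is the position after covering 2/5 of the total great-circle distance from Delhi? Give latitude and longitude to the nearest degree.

The haversine formula gives a central angle δ ≈ 1.845 rad (105.7°) between the endpoints.
Interpolate at f = 2/5 with slerp weights a = sin((1−f)δ)/sin δ ≈ 0.929, b = sin(fδ)/sin δ ≈ 0.699.
p = a·p₁ + b·p₂ ≈ (0.327, 0.286, 0.901); φ = arcsin(p_z) ≈ 64.25°, λ = atan2(p_y, p_x) ≈ 41.20°.

≈ lat 64°N, lon 41°E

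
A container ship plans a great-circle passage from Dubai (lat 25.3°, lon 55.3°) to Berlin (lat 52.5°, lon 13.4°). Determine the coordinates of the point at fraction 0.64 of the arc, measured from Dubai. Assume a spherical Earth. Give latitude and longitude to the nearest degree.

≈ lat 45°, lon 33°

The haversine formula gives a central angle δ ≈ 0.725 rad (41.5°) between the endpoints.
Interpolate at f = 0.64 with slerp weights a = sin((1−f)δ)/sin δ ≈ 0.389, b = sin(fδ)/sin δ ≈ 0.675.
p = a·p₁ + b·p₂ ≈ (0.600, 0.384, 0.702); φ = arcsin(p_z) ≈ 44.56°, λ = atan2(p_y, p_x) ≈ 32.65°.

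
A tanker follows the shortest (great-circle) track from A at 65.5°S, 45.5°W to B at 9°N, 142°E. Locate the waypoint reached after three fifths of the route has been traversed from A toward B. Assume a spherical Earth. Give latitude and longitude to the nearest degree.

Write both endpoints as unit vectors p₁, p₂ with components (cos φ cos λ, cos φ sin λ, sin φ).
The central angle between the endpoints is δ = arccos(p₁·p₂) ≈ 2.151 rad (123.3°).
Interpolate at f = 3/5 with slerp weights a = sin((1−f)δ)/sin δ ≈ 0.907, b = sin(fδ)/sin δ ≈ 1.149.
p = a·p₁ + b·p₂ ≈ (-0.631, 0.431, -0.645); φ = arcsin(p_z) ≈ -40.19°, λ = atan2(p_y, p_x) ≈ 145.68°.

≈ 40°S, 146°E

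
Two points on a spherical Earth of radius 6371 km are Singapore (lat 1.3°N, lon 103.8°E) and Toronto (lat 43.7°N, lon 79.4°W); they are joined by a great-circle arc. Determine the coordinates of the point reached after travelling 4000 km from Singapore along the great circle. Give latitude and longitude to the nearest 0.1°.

≈ lat 37.2°N, lon 106.2°E

Convert each endpoint to a unit vector on the sphere (x = cos φ cos λ, y = cos φ sin λ, z = sin φ).
The central angle between the endpoints is δ = arccos(p₁·p₂) ≈ 2.355 rad (134.9°). The total great-circle distance is δ·R ≈ 2.355 × 6371 ≈ 15001 km, so the target fraction is f = 4000/15001 ≈ 0.267.
Interpolate at f ≈ 0.267 with slerp weights a = sin((1−f)δ)/sin δ ≈ 1.395, b = sin(fδ)/sin δ ≈ 0.829.
p = a·p₁ + b·p₂ ≈ (-0.222, 0.765, 0.605); φ = arcsin(p_z) ≈ 37.20°, λ = atan2(p_y, p_x) ≈ 106.21°.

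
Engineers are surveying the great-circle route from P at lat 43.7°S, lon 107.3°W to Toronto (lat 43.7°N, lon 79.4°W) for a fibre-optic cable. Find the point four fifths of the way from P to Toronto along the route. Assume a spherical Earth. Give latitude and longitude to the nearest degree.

≈ lat 26°N, lon 86°W

From cos δ = sin φ₁ sin φ₂ + cos φ₁ cos φ₂ cos Δλ, the central angle is δ ≈ 1.586 rad (90.9°).
Interpolate at f = 4/5 with slerp weights a = sin((1−f)δ)/sin δ ≈ 0.312, b = sin(fδ)/sin δ ≈ 0.955.
p = a·p₁ + b·p₂ ≈ (0.060, -0.894, 0.444); φ = arcsin(p_z) ≈ 26.37°, λ = atan2(p_y, p_x) ≈ -86.17°.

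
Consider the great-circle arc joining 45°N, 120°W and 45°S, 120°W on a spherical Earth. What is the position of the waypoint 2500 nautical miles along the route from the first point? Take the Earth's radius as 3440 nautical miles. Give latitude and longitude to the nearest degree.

Convert each endpoint to a unit vector on the sphere (x = cos φ cos λ, y = cos φ sin λ, z = sin φ).
The central angle between the endpoints is δ = arccos(p₁·p₂) ≈ 1.571 rad (90.0°). The total great-circle distance is δ·R ≈ 1.571 × 3440 ≈ 5404 nmi, so the target fraction is f = 2500/5404 ≈ 0.463.
Interpolate at f ≈ 0.463 with slerp weights a = sin((1−f)δ)/sin δ ≈ 0.747, b = sin(fδ)/sin δ ≈ 0.664.
p = a·p₁ + b·p₂ ≈ (-0.499, -0.865, 0.059); φ = arcsin(p_z) ≈ 3.36°, λ = atan2(p_y, p_x) ≈ -120.00°.

≈ 3°N, 120°W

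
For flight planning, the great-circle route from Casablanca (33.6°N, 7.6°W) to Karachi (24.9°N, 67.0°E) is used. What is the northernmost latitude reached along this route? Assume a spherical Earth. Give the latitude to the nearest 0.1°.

The great circle lies in the plane with unit normal n̂ = (p₁ × p₂)/|p₁ × p₂|.
Here n̂_z ≈ +0.808; the vertex latitude is φ_max = arccos|n̂_z| ≈ 36.1°.
Check via Clairaut: cos φ_max = |cos φ₁| · sin C = cos(33.6°)·sin(76.0°) ≈ 0.808, again giving ≈ 36.1°.

≈ 36.1°N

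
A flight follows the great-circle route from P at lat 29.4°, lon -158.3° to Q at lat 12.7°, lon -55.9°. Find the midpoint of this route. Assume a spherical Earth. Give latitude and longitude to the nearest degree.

From cos δ = sin φ₁ sin φ₂ + cos φ₁ cos φ₂ cos Δλ, the central angle is δ ≈ 1.645 rad (94.3°).
Interpolate at f = 1/2 with slerp weights a = sin((1−f)δ)/sin δ ≈ 0.735, b = sin(fδ)/sin δ ≈ 0.735.
p = a·p₁ + b·p₂ ≈ (-0.193, -0.831, 0.522); φ = arcsin(p_z) ≈ 31.50°, λ = atan2(p_y, p_x) ≈ -103.08°.

≈ lat 31°, lon -103°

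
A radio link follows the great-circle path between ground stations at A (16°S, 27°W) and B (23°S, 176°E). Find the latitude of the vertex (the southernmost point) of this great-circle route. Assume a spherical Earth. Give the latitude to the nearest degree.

The great circle lies in the plane with unit normal n̂ = (p₁ × p₂)/|p₁ × p₂|.
Here n̂_z ≈ -0.489; the vertex latitude is φ_max = arccos|n̂_z| ≈ 60.7°.

≈ 61°S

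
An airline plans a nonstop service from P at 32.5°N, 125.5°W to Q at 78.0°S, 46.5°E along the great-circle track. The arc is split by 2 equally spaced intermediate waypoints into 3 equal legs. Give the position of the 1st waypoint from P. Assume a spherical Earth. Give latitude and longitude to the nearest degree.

≈ 12°S, 124°W

Write both endpoints as unit vectors p₁, p₂ with components (cos φ cos λ, cos φ sin λ, sin φ).
The central angle between the endpoints is δ = arccos(p₁·p₂) ≈ 2.345 rad (134.4°).
Interpolate at f = 1/3 with slerp weights a = sin((1−f)δ)/sin δ ≈ 1.399, b = sin(fδ)/sin δ ≈ 0.985.
p = a·p₁ + b·p₂ ≈ (-0.544, -0.812, -0.212); φ = arcsin(p_z) ≈ -12.26°, λ = atan2(p_y, p_x) ≈ -123.83°.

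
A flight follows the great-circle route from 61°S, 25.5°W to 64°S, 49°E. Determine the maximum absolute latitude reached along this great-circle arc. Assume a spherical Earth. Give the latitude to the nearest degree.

≈ 68°S

The great circle lies in the plane with unit normal n̂ = (p₁ × p₂)/|p₁ × p₂|.
Here n̂_z ≈ +0.381; the vertex latitude is φ_max = arccos|n̂_z| ≈ 67.6°.
Check via Clairaut: cos φ_max = |cos φ₁| · sin C = cos(61.0°)·sin(128.3°) ≈ 0.381, again giving ≈ 67.6°.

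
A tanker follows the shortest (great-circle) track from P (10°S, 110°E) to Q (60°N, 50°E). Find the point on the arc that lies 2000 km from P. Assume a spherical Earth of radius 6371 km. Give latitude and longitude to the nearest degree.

≈ (6°N, 102°E)

Convert each endpoint to a unit vector on the sphere (x = cos φ cos λ, y = cos φ sin λ, z = sin φ).
The central angle between the endpoints is δ = arccos(p₁·p₂) ≈ 1.475 rad (84.5°). The total great-circle distance is δ·R ≈ 1.475 × 6371 ≈ 9396 km, so the target fraction is f = 2000/9396 ≈ 0.213.
Interpolate at f ≈ 0.213 with slerp weights a = sin((1−f)δ)/sin δ ≈ 0.921, b = sin(fδ)/sin δ ≈ 0.310.
p = a·p₁ + b·p₂ ≈ (-0.211, 0.972, 0.109); φ = arcsin(p_z) ≈ 6.24°, λ = atan2(p_y, p_x) ≈ 102.23°.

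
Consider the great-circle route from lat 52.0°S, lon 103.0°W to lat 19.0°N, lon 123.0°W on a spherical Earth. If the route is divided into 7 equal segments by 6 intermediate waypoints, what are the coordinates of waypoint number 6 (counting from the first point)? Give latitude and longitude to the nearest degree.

≈ lat 9°N, lon 121°W

Convert each endpoint to a unit vector on the sphere (x = cos φ cos λ, y = cos φ sin λ, z = sin φ).
The central angle between the endpoints is δ = arccos(p₁·p₂) ≈ 1.276 rad (73.1°).
Interpolate at f = 6/7 with slerp weights a = sin((1−f)δ)/sin δ ≈ 0.189, b = sin(fδ)/sin δ ≈ 0.928.
p = a·p₁ + b·p₂ ≈ (-0.504, -0.850, 0.153); φ = arcsin(p_z) ≈ 8.80°, λ = atan2(p_y, p_x) ≈ -120.69°.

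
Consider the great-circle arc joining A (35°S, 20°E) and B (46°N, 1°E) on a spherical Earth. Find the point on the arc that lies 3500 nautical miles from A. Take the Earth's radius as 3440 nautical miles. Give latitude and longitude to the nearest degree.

Write both endpoints as unit vectors p₁, p₂ with components (cos φ cos λ, cos φ sin λ, sin φ).
The central angle between the endpoints is δ = arccos(p₁·p₂) ≈ 1.445 rad (82.8°). The total great-circle distance is δ·R ≈ 1.445 × 3440 ≈ 4971 nmi, so the target fraction is f = 3500/4971 ≈ 0.704.
Interpolate at f ≈ 0.704 with slerp weights a = sin((1−f)δ)/sin δ ≈ 0.418, b = sin(fδ)/sin δ ≈ 0.858.
p = a·p₁ + b·p₂ ≈ (0.917, 0.128, 0.377); φ = arcsin(p_z) ≈ 22.16°, λ = atan2(p_y, p_x) ≈ 7.91°.

≈ (22°N, 8°E)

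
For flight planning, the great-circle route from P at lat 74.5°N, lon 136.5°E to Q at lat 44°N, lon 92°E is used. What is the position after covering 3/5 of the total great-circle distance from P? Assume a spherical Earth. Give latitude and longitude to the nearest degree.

≈ lat 57°N, lon 100°E

Convert each endpoint to a unit vector on the sphere (x = cos φ cos λ, y = cos φ sin λ, z = sin φ).
The central angle between the endpoints is δ = arccos(p₁·p₂) ≈ 0.633 rad (36.2°).
Interpolate at f = 3/5 with slerp weights a = sin((1−f)δ)/sin δ ≈ 0.423, b = sin(fδ)/sin δ ≈ 0.627.
p = a·p₁ + b·p₂ ≈ (-0.098, 0.528, 0.843); φ = arcsin(p_z) ≈ 57.49°, λ = atan2(p_y, p_x) ≈ 100.49°.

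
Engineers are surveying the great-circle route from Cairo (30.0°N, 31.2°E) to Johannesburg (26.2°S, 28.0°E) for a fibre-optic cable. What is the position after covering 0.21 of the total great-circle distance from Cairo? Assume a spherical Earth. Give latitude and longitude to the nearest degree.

≈ 18°N, 30°E

Write both endpoints as unit vectors p₁, p₂ with components (cos φ cos λ, cos φ sin λ, sin φ).
The central angle between the endpoints is δ = arccos(p₁·p₂) ≈ 0.982 rad (56.3°).
Interpolate at f = 0.21 with slerp weights a = sin((1−f)δ)/sin δ ≈ 0.842, b = sin(fδ)/sin δ ≈ 0.246.
p = a·p₁ + b·p₂ ≈ (0.819, 0.482, 0.312); φ = arcsin(p_z) ≈ 18.20°, λ = atan2(p_y, p_x) ≈ 30.46°.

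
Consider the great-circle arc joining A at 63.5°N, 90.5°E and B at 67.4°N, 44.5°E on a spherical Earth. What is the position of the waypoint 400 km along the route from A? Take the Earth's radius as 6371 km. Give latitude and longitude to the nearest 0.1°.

From cos δ = sin φ₁ sin φ₂ + cos φ₁ cos φ₂ cos Δλ, the central angle is δ ≈ 0.332 rad (19.0°). The total great-circle distance is δ·R ≈ 0.332 × 6371 ≈ 2116 km, so the target fraction is f = 400/2116 ≈ 0.189.
Interpolate at f ≈ 0.189 with slerp weights a = sin((1−f)δ)/sin δ ≈ 0.816, b = sin(fδ)/sin δ ≈ 0.192.
p = a·p₁ + b·p₂ ≈ (0.050, 0.416, 0.908); φ = arcsin(p_z) ≈ 65.23°, λ = atan2(p_y, p_x) ≈ 83.21°.

≈ 65.2°N, 83.2°E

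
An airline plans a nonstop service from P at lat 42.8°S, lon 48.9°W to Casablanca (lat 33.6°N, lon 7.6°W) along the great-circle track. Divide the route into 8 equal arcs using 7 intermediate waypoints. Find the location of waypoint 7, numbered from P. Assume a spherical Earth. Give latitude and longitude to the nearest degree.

≈ lat 24°N, lon 13°W

From cos δ = sin φ₁ sin φ₂ + cos φ₁ cos φ₂ cos Δλ, the central angle is δ ≈ 1.488 rad (85.2°).
Interpolate at f = 7/8 with slerp weights a = sin((1−f)δ)/sin δ ≈ 0.186, b = sin(fδ)/sin δ ≈ 0.967.
p = a·p₁ + b·p₂ ≈ (0.888, -0.209, 0.409); φ = arcsin(p_z) ≈ 24.16°, λ = atan2(p_y, p_x) ≈ -13.25°.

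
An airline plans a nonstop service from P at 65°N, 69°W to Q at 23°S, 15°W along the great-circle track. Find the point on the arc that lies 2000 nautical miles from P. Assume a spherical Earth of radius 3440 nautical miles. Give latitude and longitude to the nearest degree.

≈ 37°N, 38°W

Convert each endpoint to a unit vector on the sphere (x = cos φ cos λ, y = cos φ sin λ, z = sin φ).
The central angle between the endpoints is δ = arccos(p₁·p₂) ≈ 1.697 rad (97.2°). The total great-circle distance is δ·R ≈ 1.697 × 3440 ≈ 5836 nmi, so the target fraction is f = 2000/5836 ≈ 0.343.
Interpolate at f ≈ 0.343 with slerp weights a = sin((1−f)δ)/sin δ ≈ 0.905, b = sin(fδ)/sin δ ≈ 0.554.
p = a·p₁ + b·p₂ ≈ (0.629, -0.489, 0.604); φ = arcsin(p_z) ≈ 37.16°, λ = atan2(p_y, p_x) ≈ -37.85°.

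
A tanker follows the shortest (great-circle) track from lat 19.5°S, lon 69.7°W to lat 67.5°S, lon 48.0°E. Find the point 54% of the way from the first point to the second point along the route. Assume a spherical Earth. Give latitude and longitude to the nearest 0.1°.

≈ lat 59.0°S, lon 42.1°W

Write both endpoints as unit vectors p₁, p₂ with components (cos φ cos λ, cos φ sin λ, sin φ).
The central angle between the endpoints is δ = arccos(p₁·p₂) ≈ 1.430 rad (81.9°).
Interpolate at f = 0.54 with slerp weights a = sin((1−f)δ)/sin δ ≈ 0.617, b = sin(fδ)/sin δ ≈ 0.705.
p = a·p₁ + b·p₂ ≈ (0.382, -0.345, -0.857); φ = arcsin(p_z) ≈ -58.98°, λ = atan2(p_y, p_x) ≈ -42.10°.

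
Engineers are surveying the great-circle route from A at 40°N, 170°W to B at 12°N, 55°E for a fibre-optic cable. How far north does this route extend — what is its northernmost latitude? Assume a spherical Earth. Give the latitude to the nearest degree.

The great circle lies in the plane with unit normal n̂ = (p₁ × p₂)/|p₁ × p₂|.
Here n̂_z ≈ -0.577; the vertex latitude is φ_max = arccos|n̂_z| ≈ 54.8°.
Check via Clairaut: cos φ_max = |cos φ₁| · sin C = cos(40.0°)·sin(48.9°) ≈ 0.577, again giving ≈ 54.8°.

≈ 55°N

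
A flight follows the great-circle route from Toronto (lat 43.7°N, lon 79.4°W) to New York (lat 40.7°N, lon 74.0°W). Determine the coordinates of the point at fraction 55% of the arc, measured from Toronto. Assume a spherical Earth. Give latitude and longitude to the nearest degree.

≈ lat 42°N, lon 76°W

Convert each endpoint to a unit vector on the sphere (x = cos φ cos λ, y = cos φ sin λ, z = sin φ).
The central angle between the endpoints is δ = arccos(p₁·p₂) ≈ 0.087 rad (5.0°).
Interpolate at f = 0.55 with slerp weights a = sin((1−f)δ)/sin δ ≈ 0.450, b = sin(fδ)/sin δ ≈ 0.550.
p = a·p₁ + b·p₂ ≈ (0.175, -0.721, 0.670); φ = arcsin(p_z) ≈ 42.08°, λ = atan2(p_y, p_x) ≈ -76.37°.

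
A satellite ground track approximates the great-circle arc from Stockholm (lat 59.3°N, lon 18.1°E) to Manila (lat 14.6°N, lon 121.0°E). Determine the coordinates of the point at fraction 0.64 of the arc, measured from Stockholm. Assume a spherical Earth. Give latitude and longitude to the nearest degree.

From cos δ = sin φ₁ sin φ₂ + cos φ₁ cos φ₂ cos Δλ, the central angle is δ ≈ 1.464 rad (83.9°).
Interpolate at f = 0.64 with slerp weights a = sin((1−f)δ)/sin δ ≈ 0.506, b = sin(fδ)/sin δ ≈ 0.810.
p = a·p₁ + b·p₂ ≈ (-0.158, 0.752, 0.639); φ = arcsin(p_z) ≈ 39.74°, λ = atan2(p_y, p_x) ≈ 101.89°.

≈ lat 40°N, lon 102°E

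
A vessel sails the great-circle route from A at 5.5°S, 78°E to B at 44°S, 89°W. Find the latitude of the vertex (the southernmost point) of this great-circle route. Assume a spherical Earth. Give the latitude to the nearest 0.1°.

The great circle lies in the plane with unit normal n̂ = (p₁ × p₂)/|p₁ × p₂|.
Here n̂_z ≈ -0.208; the vertex latitude is φ_max = arccos|n̂_z| ≈ 78.0°.
Check via Clairaut: cos φ_max = |cos φ₁| · sin C = cos(5.5°)·sin(168.0°) ≈ 0.208, again giving ≈ 78.0°.

≈ 78.0°S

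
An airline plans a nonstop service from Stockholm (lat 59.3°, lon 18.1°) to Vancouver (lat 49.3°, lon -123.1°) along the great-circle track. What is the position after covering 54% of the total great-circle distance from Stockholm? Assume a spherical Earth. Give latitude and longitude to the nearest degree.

≈ lat 75°, lon -81°

Convert each endpoint to a unit vector on the sphere (x = cos φ cos λ, y = cos φ sin λ, z = sin φ).
The central angle between the endpoints is δ = arccos(p₁·p₂) ≈ 1.168 rad (66.9°).
Interpolate at f = 0.54 with slerp weights a = sin((1−f)δ)/sin δ ≈ 0.556, b = sin(fδ)/sin δ ≈ 0.641.
p = a·p₁ + b·p₂ ≈ (0.042, -0.262, 0.964); φ = arcsin(p_z) ≈ 74.62°, λ = atan2(p_y, p_x) ≈ -80.96°.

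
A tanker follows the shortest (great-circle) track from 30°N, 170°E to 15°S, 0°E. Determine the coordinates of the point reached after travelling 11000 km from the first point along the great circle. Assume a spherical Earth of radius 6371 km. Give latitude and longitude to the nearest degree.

≈ 39°N, 35°E

Convert each endpoint to a unit vector on the sphere (x = cos φ cos λ, y = cos φ sin λ, z = sin φ).
The central angle between the endpoints is δ = arccos(p₁·p₂) ≈ 2.835 rad (162.4°). The total great-circle distance is δ·R ≈ 2.835 × 6371 ≈ 18059 km, so the target fraction is f = 11000/18059 ≈ 0.609.
Interpolate at f ≈ 0.609 with slerp weights a = sin((1−f)δ)/sin δ ≈ 2.960, b = sin(fδ)/sin δ ≈ 3.268.
p = a·p₁ + b·p₂ ≈ (0.632, 0.445, 0.634); φ = arcsin(p_z) ≈ 39.36°, λ = atan2(p_y, p_x) ≈ 35.15°.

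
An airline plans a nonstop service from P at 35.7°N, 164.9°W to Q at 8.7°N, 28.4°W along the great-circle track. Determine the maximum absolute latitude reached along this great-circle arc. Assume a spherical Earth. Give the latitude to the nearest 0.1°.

The great circle lies in the plane with unit normal n̂ = (p₁ × p₂)/|p₁ × p₂|.
Here n̂_z ≈ +0.636; the vertex latitude is φ_max = arccos|n̂_z| ≈ 50.5°.
Check via Clairaut: cos φ_max = |cos φ₁| · sin C = cos(35.7°)·sin(51.5°) ≈ 0.636, again giving ≈ 50.5°.

≈ 50.5°N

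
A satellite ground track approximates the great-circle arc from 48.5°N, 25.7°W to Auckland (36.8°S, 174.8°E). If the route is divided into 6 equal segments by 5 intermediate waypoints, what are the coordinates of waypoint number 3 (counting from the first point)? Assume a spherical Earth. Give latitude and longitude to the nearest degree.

Convert each endpoint to a unit vector on the sphere (x = cos φ cos λ, y = cos φ sin λ, z = sin φ).
The central angle between the endpoints is δ = arccos(p₁·p₂) ≈ 2.810 rad (161.0°).
Interpolate at f = 3/6 with slerp weights a = sin((1−f)δ)/sin δ ≈ 3.032, b = sin(fδ)/sin δ ≈ 3.032.
p = a·p₁ + b·p₂ ≈ (-0.608, -0.651, 0.455); φ = arcsin(p_z) ≈ 27.04°, λ = atan2(p_y, p_x) ≈ -133.01°.

≈ 27°N, 133°W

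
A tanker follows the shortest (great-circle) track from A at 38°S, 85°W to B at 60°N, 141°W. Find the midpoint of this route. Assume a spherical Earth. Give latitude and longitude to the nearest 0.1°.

≈ 12.3°N, 106.2°W

The haversine formula gives a central angle δ ≈ 1.889 rad (108.2°) between the endpoints.
Interpolate at f = 1/2 with slerp weights a = sin((1−f)δ)/sin δ ≈ 0.853, b = sin(fδ)/sin δ ≈ 0.853.
p = a·p₁ + b·p₂ ≈ (-0.273, -0.938, 0.214); φ = arcsin(p_z) ≈ 12.33°, λ = atan2(p_y, p_x) ≈ -106.22°.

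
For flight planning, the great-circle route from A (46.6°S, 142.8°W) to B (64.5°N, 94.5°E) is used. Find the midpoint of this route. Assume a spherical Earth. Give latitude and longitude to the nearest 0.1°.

Convert each endpoint to a unit vector on the sphere (x = cos φ cos λ, y = cos φ sin λ, z = sin φ).
The central angle between the endpoints is δ = arccos(p₁·p₂) ≈ 2.525 rad (144.6°).
Interpolate at f = 1/2 with slerp weights a = sin((1−f)δ)/sin δ ≈ 1.647, b = sin(fδ)/sin δ ≈ 1.647.
p = a·p₁ + b·p₂ ≈ (-0.957, 0.023, 0.290); φ = arcsin(p_z) ≈ 16.85°, λ = atan2(p_y, p_x) ≈ 178.64°.

≈ (16.8°N, 178.6°E)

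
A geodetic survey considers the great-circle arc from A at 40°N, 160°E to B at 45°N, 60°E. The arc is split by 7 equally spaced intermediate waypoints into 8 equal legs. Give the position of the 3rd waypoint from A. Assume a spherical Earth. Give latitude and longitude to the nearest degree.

From cos δ = sin φ₁ sin φ₂ + cos φ₁ cos φ₂ cos Δλ, the central angle is δ ≈ 1.202 rad (68.9°).
Interpolate at f = 3/8 with slerp weights a = sin((1−f)δ)/sin δ ≈ 0.732, b = sin(fδ)/sin δ ≈ 0.467.
p = a·p₁ + b·p₂ ≈ (-0.362, 0.478, 0.801); φ = arcsin(p_z) ≈ 53.19°, λ = atan2(p_y, p_x) ≈ 127.12°.

≈ 53°N, 127°E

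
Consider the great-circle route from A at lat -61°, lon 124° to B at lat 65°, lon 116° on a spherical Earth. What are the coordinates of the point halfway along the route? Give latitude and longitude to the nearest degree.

≈ lat 2°, lon 120°

From cos δ = sin φ₁ sin φ₂ + cos φ₁ cos φ₂ cos Δλ, the central angle is δ ≈ 2.202 rad (126.1°).
Interpolate at f = 1/2 with slerp weights a = sin((1−f)δ)/sin δ ≈ 1.104, b = sin(fδ)/sin δ ≈ 1.104.
p = a·p₁ + b·p₂ ≈ (-0.504, 0.863, 0.035); φ = arcsin(p_z) ≈ 2.00°, λ = atan2(p_y, p_x) ≈ 120.27°.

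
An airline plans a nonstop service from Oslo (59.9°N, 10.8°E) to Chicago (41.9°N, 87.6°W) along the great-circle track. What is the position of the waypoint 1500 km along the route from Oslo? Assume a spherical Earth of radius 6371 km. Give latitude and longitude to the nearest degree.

Write both endpoints as unit vectors p₁, p₂ with components (cos φ cos λ, cos φ sin λ, sin φ).
The central angle between the endpoints is δ = arccos(p₁·p₂) ≈ 1.020 rad (58.4°). The total great-circle distance is δ·R ≈ 1.020 × 6371 ≈ 6499 km, so the target fraction is f = 1500/6499 ≈ 0.231.
Interpolate at f ≈ 0.231 with slerp weights a = sin((1−f)δ)/sin δ ≈ 0.829, b = sin(fδ)/sin δ ≈ 0.274.
p = a·p₁ + b·p₂ ≈ (0.417, -0.126, 0.900); φ = arcsin(p_z) ≈ 64.18°, λ = atan2(p_y, p_x) ≈ -16.77°.

≈ (64°N, 17°W)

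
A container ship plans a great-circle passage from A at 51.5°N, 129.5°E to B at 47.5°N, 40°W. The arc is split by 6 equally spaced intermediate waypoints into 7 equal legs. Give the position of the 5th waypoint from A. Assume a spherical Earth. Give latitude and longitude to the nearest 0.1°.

≈ 70.2°N, 32.4°W

Write both endpoints as unit vectors p₁, p₂ with components (cos φ cos λ, cos φ sin λ, sin φ).
The central angle between the endpoints is δ = arccos(p₁·p₂) ≈ 1.407 rad (80.6°).
Interpolate at f = 5/7 with slerp weights a = sin((1−f)δ)/sin δ ≈ 0.396, b = sin(fδ)/sin δ ≈ 0.856.
p = a·p₁ + b·p₂ ≈ (0.286, -0.181, 0.941); φ = arcsin(p_z) ≈ 70.23°, λ = atan2(p_y, p_x) ≈ -32.36°.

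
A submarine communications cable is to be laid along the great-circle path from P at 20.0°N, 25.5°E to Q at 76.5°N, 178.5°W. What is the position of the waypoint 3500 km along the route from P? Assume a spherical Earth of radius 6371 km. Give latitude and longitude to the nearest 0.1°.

≈ 51.3°N, 30.1°E

Write both endpoints as unit vectors p₁, p₂ with components (cos φ cos λ, cos φ sin λ, sin φ).
The central angle between the endpoints is δ = arccos(p₁·p₂) ≈ 1.438 rad (82.4°). The total great-circle distance is δ·R ≈ 1.438 × 6371 ≈ 9163 km, so the target fraction is f = 3500/9163 ≈ 0.382.
Interpolate at f ≈ 0.382 with slerp weights a = sin((1−f)δ)/sin δ ≈ 0.783, b = sin(fδ)/sin δ ≈ 0.527.
p = a·p₁ + b·p₂ ≈ (0.541, 0.314, 0.780); φ = arcsin(p_z) ≈ 51.27°, λ = atan2(p_y, p_x) ≈ 30.09°.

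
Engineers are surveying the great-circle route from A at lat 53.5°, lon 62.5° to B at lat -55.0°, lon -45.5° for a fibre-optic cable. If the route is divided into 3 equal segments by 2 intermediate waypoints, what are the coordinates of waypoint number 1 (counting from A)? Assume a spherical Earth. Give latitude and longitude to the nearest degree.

Convert each endpoint to a unit vector on the sphere (x = cos φ cos λ, y = cos φ sin λ, z = sin φ).
The central angle between the endpoints is δ = arccos(p₁·p₂) ≈ 2.440 rad (139.8°).
Interpolate at f = 1/3 with slerp weights a = sin((1−f)δ)/sin δ ≈ 1.547, b = sin(fδ)/sin δ ≈ 1.126.
p = a·p₁ + b·p₂ ≈ (0.878, 0.356, 0.321); φ = arcsin(p_z) ≈ 18.75°, λ = atan2(p_y, p_x) ≈ 22.06°.

≈ lat 19°, lon 22°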